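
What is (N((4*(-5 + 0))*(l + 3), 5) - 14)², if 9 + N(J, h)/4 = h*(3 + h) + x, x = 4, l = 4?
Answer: 15876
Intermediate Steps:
N(J, h) = -20 + 4*h*(3 + h) (N(J, h) = -36 + 4*(h*(3 + h) + 4) = -36 + 4*(4 + h*(3 + h)) = -36 + (16 + 4*h*(3 + h)) = -20 + 4*h*(3 + h))
(N((4*(-5 + 0))*(l + 3), 5) - 14)² = ((-20 + 4*5² + 12*5) - 14)² = ((-20 + 4*25 + 60) - 14)² = ((-20 + 100 + 60) - 14)² = (140 - 14)² = 126² = 15876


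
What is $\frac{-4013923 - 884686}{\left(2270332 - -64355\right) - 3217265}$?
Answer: $\frac{4898609}{882578} \approx 5.5503$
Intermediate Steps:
$\frac{-4013923 - 884686}{\left(2270332 - -64355\right) - 3217265} = - \frac{4898609}{\left(2270332 + 64355\right) - 3217265} = - \frac{4898609}{2334687 - 3217265} = - \frac{4898609}{-882578} = \left(-4898609\right) \left(- \frac{1}{882578}\right) = \frac{4898609}{882578}$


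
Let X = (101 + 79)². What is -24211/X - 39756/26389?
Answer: -1926998479/855003600 ≈ -2.2538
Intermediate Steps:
X = 32400 (X = 180² = 32400)
-24211/X - 39756/26389 = -24211/32400 - 39756/26389 = -1926998479/855003600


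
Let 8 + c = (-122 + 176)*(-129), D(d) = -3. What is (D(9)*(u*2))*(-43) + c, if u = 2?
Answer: -6458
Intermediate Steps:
c = -6974 (c = -8 + (-122 + 176)*(-129) = -8 + 54*(-129) = -8 - 6966 = -6974)
(D(9)*(u*2))*(-43) + c = -6*2*(-43) - 6974 = -3*4*(-43) - 6974 = -12*(-43) - 6974 = 516 - 6974 = -6458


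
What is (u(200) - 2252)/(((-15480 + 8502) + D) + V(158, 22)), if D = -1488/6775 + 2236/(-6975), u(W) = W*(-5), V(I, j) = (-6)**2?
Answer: 3073505850/6561481529 ≈ 0.46842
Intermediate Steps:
V(I, j) = 36
u(W) = -5*W
D = -1021108/1890225 (D = -1488*1/6775 + 2236*(-1/6975) = -1488/6775 - 2236/6975 = -1021108/1890225 ≈ -0.54020)
(u(200) - 2252)/(((-15480 + 8502) + D) + V(158, 22)) = (-5*200 - 2252)/(((-15480 + 8502) - 1021108/1890225) + 36) = (-1000 - 2252)/((-6978 - 1021108/1890225) + 36) = -3252/(-13191011158/1890225 + 36) = -3252/(-13122963058/1890225) = -3252*(-1890225/13122963058) = 3073505850/6561481529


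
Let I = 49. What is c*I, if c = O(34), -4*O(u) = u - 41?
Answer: 343/4 ≈ 85.750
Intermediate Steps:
O(u) = 41/4 - u/4 (O(u) = -(u - 41)/4 = -(-41 + u)/4 = 41/4 - u/4)
c = 7/4 (c = 41/4 - 1/4*34 = 41/4 - 17/2 = 7/4 ≈ 1.7500)
c*I = (7/4)*49 = 343/4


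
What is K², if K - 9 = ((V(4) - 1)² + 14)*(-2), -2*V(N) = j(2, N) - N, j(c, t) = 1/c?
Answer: 25921/64 ≈ 405.02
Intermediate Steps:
V(N) = -¼ + N/2 (V(N) = -(1/2 - N)/2 = -(½ - N)/2 = -¼ + N/2)
K = -161/8 (K = 9 + (((-¼ + (½)*4) - 1)² + 14)*(-2) = 9 + (((-¼ + 2) - 1)² + 14)*(-2) = 9 + ((7/4 - 1)² + 14)*(-2) = 9 + ((¾)² + 14)*(-2) = 9 + (9/16 + 14)*(-2) = 9 + (233/16)*(-2) = 9 - 233/8 = -161/8 ≈ -20.125)
K² = (-161/8)² = 25921/64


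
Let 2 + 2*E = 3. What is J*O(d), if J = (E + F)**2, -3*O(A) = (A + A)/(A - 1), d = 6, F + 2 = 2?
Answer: -1/5 ≈ -0.20000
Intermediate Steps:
E = 1/2 (E = -1 + (1/2)*3 = -1 + 3/2 = 1/2 ≈ 0.50000)
F = 0 (F = -2 + 2 = 0)
O(A) = -2*A/(3*(-1 + A)) (O(A) = -(A + A)/(3*(A - 1)) = -2*A/(3*(-1 + A)))
J = 1/4 (J = (1/2 + 0)**2 = (1/2)**2 = 1/4 ≈ 0.25000)
J*O(d) = (-2*6/(-3 + 3*6))/4 = (-2*6/(-3 + 18))/4 = (-2*6/15)/4 = (-2*6*1/15)/4 = (1/4)*(-4/5) = -1/5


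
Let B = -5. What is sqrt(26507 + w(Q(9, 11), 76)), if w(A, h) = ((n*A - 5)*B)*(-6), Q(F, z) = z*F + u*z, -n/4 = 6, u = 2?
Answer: I*sqrt(60763) ≈ 246.5*I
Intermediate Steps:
n = -24 (n = -4*6 = -24)
Q(F, z) = 2*z + F*z (Q(F, z) = z*F + 2*z = F*z + 2*z = 2*z + F*z)
w(A, h) = -150 - 720*A (w(A, h) = ((-24*A - 5)*(-5))*(-6) = ((-5 - 24*A)*(-5))*(-6) = (25 + 120*A)*(-6) = -150 - 720*A)
sqrt(26507 + w(Q(9, 11), 76)) = sqrt(26507 + (-150 - 7920*(2 + 9))) = sqrt(26507 + (-150 - 7920*11)) = sqrt(26507 + (-150 - 720*121)) = sqrt(26507 + (-150 - 87120)) = sqrt(26507 - 87270) = sqrt(-60763) = I*sqrt(60763)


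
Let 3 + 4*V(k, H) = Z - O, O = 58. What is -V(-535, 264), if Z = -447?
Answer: 127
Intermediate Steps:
V(k, H) = -127 (V(k, H) = -¾ + (-447 - 1*58)/4 = -¾ + (-447 - 58)/4 = -¾ + (¼)*(-505) = -¾ - 505/4 = -127)
-V(-535, 264) = -1*(-127) = 127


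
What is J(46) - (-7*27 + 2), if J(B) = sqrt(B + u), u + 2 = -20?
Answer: 187 + 2*sqrt(6) ≈ 191.90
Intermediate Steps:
u = -22 (u = -2 - 20 = -22)
J(B) = sqrt(-22 + B) (J(B) = sqrt(B - 22) = sqrt(-22 + B))
J(46) - (-7*27 + 2) = sqrt(-22 + 46) - (-7*27 + 2) = sqrt(24) - (-189 + 2) = 2*sqrt(6) - 1*(-187) = 2*sqrt(6) + 187 = 187 + 2*sqrt(6)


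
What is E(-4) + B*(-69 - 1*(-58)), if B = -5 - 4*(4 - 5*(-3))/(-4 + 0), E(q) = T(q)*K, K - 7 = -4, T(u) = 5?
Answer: -139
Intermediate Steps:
K = 3 (K = 7 - 4 = 3)
E(q) = 15 (E(q) = 5*3 = 15)
B = 14 (B = -5 - 4*(4 + 15)/(-4) = -5 - 76*(-1)/4 = -5 - 4*(-19/4) = -5 + 19 = 14)
E(-4) + B*(-69 - 1*(-58)) = 15 + 14*(-69 - 1*(-58)) = 15 + 14*(-69 + 58) = 15 + 14*(-11) = 15 - 154 = -139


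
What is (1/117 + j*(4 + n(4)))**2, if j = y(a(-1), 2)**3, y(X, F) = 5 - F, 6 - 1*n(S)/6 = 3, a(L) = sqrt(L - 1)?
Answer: 4830111001/13689 ≈ 3.5285e+5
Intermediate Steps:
a(L) = sqrt(-1 + L)
n(S) = 18 (n(S) = 36 - 6*3 = 36 - 18 = 18)
j = 27 (j = (5 - 1*2)**3 = (5 - 2)**3 = 3**3 = 27)
(1/117 + j*(4 + n(4)))**2 = (1/117 + 27*(4 + 18))**2 = (1/117 + 27*22)**2 = (1/117 + 594)**2 = (69499/117)**2 = 4830111001/13689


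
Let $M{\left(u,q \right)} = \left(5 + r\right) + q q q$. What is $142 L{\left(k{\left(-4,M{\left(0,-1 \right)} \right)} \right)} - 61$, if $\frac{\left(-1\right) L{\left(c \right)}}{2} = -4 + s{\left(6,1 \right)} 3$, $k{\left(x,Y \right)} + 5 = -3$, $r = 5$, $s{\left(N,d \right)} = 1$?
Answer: $223$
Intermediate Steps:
$M{\left(u,q \right)} = 10 + q^{3}$ ($M{\left(u,q \right)} = \left(5 + 5\right) + q q q = 10 + q^{2} q = 10 + q^{3}$)
$k{\left(x,Y \right)} = -8$ ($k{\left(x,Y \right)} = -5 - 3 = -8$)
$L{\left(c \right)} = 2$ ($L{\left(c \right)} = - 2 \left(-4 + 1 \cdot 3\right) = - 2 \left(-4 + 3\right) = \left(-2\right) \left(-1\right) = 2$)
$142 L{\left(k{\left(-4,M{\left(0,-1 \right)} \right)} \right)} - 61 = 142 \cdot 2 - 61 = 284 - 61 = 223$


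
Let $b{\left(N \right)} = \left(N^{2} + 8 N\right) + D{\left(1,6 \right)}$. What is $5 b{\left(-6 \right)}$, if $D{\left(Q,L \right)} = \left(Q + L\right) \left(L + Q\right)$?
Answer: $185$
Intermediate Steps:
$D{\left(Q,L \right)} = \left(L + Q\right)^{2}$ ($D{\left(Q,L \right)} = \left(L + Q\right) \left(L + Q\right) = \left(L + Q\right)^{2}$)
$b{\left(N \right)} = 49 + N^{2} + 8 N$ ($b{\left(N \right)} = \left(N^{2} + 8 N\right) + \left(6 + 1\right)^{2} = \left(N^{2} + 8 N\right) + 7^{2} = \left(N^{2} + 8 N\right) + 49 = 49 + N^{2} + 8 N$)
$5 b{\left(-6 \right)} = 5 \left(49 + \left(-6\right)^{2} + 8 \left(-6\right)\right) = 5 \left(49 + 36 - 48\right) = 5 \cdot 37 = 185$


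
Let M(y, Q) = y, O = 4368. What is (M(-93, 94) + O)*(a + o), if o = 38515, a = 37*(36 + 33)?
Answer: 175565700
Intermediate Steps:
a = 2553 (a = 37*69 = 2553)
(M(-93, 94) + O)*(a + o) = (-93 + 4368)*(2553 + 38515) = 4275*41068 = 175565700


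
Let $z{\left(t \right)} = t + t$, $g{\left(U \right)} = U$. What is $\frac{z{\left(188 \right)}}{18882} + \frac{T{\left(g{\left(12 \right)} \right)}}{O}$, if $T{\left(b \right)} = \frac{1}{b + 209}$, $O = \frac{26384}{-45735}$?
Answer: $\frac{664418297}{55049187024} \approx 0.01207$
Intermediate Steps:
$O = - \frac{26384}{45735}$ ($O = 26384 \left(- \frac{1}{45735}\right) = - \frac{26384}{45735} \approx -0.57689$)
$z{\left(t \right)} = 2 t$
$T{\left(b \right)} = \frac{1}{209 + b}$
$\frac{z{\left(188 \right)}}{18882} + \frac{T{\left(g{\left(12 \right)} \right)}}{O} = \frac{2 \cdot 188}{18882} + \frac{1}{\left(209 + 12\right) \left(- \frac{26384}{45735}\right)} = 376 \cdot \frac{1}{18882} + \frac{1}{221} \left(- \frac{45735}{26384}\right) = \frac{188}{9441} + \frac{1}{221} \left(- \frac{45735}{26384}\right) = \frac{188}{9441} - \frac{45735}{5830864} = \frac{664418297}{55049187024}$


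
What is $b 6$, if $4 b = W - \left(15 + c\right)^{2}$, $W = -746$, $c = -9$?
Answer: $-1173$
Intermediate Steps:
$b = - \frac{391}{2}$ ($b = \frac{-746 - \left(15 - 9\right)^{2}}{4} = \frac{-746 - 6^{2}}{4} = \frac{-746 - 36}{4} = \frac{1}{4} \left(-782\right) = - \frac{391}{2} \approx -195.5$)
$b 6 = \left(- \frac{391}{2}\right) 6 = -1173$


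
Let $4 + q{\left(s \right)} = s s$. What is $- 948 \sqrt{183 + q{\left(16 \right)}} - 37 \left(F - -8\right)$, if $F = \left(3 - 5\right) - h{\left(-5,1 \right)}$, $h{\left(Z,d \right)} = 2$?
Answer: $-148 - 948 \sqrt{435} \approx -19920.0$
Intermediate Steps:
$q{\left(s \right)} = -4 + s^{2}$ ($q{\left(s \right)} = -4 + s s = -4 + s^{2}$)
$F = -4$ ($F = \left(3 - 5\right) - 2 = -2 - 2 = -4$)
$- 948 \sqrt{183 + q{\left(16 \right)}} - 37 \left(F - -8\right) = - 948 \sqrt{183 - \left(4 - 16^{2}\right)} - 37 \left(-4 - -8\right) = - 948 \sqrt{183 + \left(-4 + 256\right)} - 37 \left(-4 + 8\right) = - 948 \sqrt{183 + 252} - 148 = - 948 \sqrt{435} - 148 = -148 - 948 \sqrt{435}$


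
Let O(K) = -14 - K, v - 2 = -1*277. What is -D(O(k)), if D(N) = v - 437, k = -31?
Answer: 712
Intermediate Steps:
v = -275 (v = 2 - 1*277 = 2 - 277 = -275)
D(N) = -712 (D(N) = -275 - 437 = -712)
-D(O(k)) = -1*(-712) = 712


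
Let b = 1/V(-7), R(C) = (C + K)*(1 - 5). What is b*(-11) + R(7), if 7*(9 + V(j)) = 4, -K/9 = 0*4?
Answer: -1575/59 ≈ -26.695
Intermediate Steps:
K = 0 (K = -0*4 = -9*0 = 0)
V(j) = -59/7 (V(j) = -9 + (1/7)*4 = -9 + 4/7 = -59/7)
R(C) = -4*C (R(C) = (C + 0)*(1 - 5) = C*(-4) = -4*C)
b = -7/59 (b = 1/(-59/7) = -7/59 ≈ -0.11864)
b*(-11) + R(7) = -7/59*(-11) - 4*7 = 77/59 - 28 = -1575/59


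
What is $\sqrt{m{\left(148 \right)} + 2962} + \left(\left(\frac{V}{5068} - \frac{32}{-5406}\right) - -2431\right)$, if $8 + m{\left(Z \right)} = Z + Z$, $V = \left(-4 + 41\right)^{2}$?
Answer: $\frac{33305574019}{13698804} + 5 \sqrt{130} \approx 2488.3$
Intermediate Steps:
$V = 1369$ ($V = 37^{2} = 1369$)
$m{\left(Z \right)} = -8 + 2 Z$ ($m{\left(Z \right)} = -8 + \left(Z + Z\right) = -8 + 2 Z$)
$\sqrt{m{\left(148 \right)} + 2962} + \left(\left(\frac{V}{5068} - \frac{32}{-5406}\right) - -2431\right) = \sqrt{\left(-8 + 2 \cdot 148\right) + 2962} + \left(\left(\frac{1369}{5068} - \frac{32}{-5406}\right) - -2431\right) = \sqrt{\left(-8 + 296\right) + 2962} + \left(\left(1369 \cdot \frac{1}{5068} - - \frac{16}{2703}\right) + \left(-3257 + 5688\right)\right) = \sqrt{288 + 2962} + \left(\left(\frac{1369}{5068} + \frac{16}{2703}\right) + 2431\right) = \sqrt{3250} + \left(\frac{3781495}{13698804} + 2431\right) = 5 \sqrt{130} + \frac{33305574019}{13698804} = \frac{33305574019}{13698804} + 5 \sqrt{130}$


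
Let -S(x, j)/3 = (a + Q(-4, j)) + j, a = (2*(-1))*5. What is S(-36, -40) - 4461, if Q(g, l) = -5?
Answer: -4296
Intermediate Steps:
a = -10 (a = -2*5 = -10)
S(x, j) = 45 - 3*j (S(x, j) = -3*((-10 - 5) + j) = -3*(-15 + j) = 45 - 3*j)
S(-36, -40) - 4461 = (45 - 3*(-40)) - 4461 = (45 + 120) - 4461 = 165 - 4461 = -4296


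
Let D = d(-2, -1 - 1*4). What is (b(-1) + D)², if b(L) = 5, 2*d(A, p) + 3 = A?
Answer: 25/4 ≈ 6.2500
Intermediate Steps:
d(A, p) = -3/2 + A/2
D = -5/2 (D = -3/2 + (½)*(-2) = -3/2 - 1 = -5/2 ≈ -2.5000)
(b(-1) + D)² = (5 - 5/2)² = (5/2)² = 25/4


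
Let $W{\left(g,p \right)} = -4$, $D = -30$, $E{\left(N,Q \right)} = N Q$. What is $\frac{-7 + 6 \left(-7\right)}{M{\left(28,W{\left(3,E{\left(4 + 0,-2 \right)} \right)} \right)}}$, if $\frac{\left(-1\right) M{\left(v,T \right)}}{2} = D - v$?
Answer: $- \frac{49}{116} \approx -0.42241$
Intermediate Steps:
$M{\left(v,T \right)} = 60 + 2 v$ ($M{\left(v,T \right)} = - 2 \left(-30 - v\right) = 60 + 2 v$)
$\frac{-7 + 6 \left(-7\right)}{M{\left(28,W{\left(3,E{\left(4 + 0,-2 \right)} \right)} \right)}} = \frac{-7 + 6 \left(-7\right)}{60 + 2 \cdot 28} = \frac{-7 - 42}{60 + 56} = - \frac{49}{116}$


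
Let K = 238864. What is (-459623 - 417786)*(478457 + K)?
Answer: -629383901289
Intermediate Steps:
(-459623 - 417786)*(478457 + K) = (-459623 - 417786)*(478457 + 238864) = -877409*717321 = -629383901289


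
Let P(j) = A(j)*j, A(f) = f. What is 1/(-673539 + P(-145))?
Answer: -1/652514 ≈ -1.5325e-6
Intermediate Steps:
P(j) = j² (P(j) = j*j = j²)
1/(-673539 + P(-145)) = 1/(-673539 + (-145)²) = 1/(-673539 + 21025) = 1/(-652514) = -1/652514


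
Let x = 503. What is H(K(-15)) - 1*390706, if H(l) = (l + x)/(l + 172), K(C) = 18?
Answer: -74233619/190 ≈ -3.9070e+5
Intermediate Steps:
H(l) = (503 + l)/(172 + l) (H(l) = (l + 503)/(l + 172) = (503 + l)/(172 + l))
H(K(-15)) - 1*390706 = (503 + 18)/(172 + 18) - 1*390706 = 521/190 - 390706 = -74233619/190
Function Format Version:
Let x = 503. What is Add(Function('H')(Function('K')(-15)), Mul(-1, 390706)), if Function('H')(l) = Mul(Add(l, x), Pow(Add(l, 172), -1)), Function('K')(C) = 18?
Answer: Rational(-74233619, 190) ≈ -3.9070e+5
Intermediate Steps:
Function('H')(l) = Mul(Pow(Add(172, l), -1), Add(503, l)) (Function('H')(l) = Mul(Add(l, 503), Pow(Add(l, 172), -1)) = Mul(Add(503, l), Pow(Add(172, l), -1)) = Mul(Pow(Add(172, l), -1), Add(503, l)))
Add(Function('H')(Function('K')(-15)), Mul(-1, 390706)) = Add(Mul(Pow(Add(172, 18), -1), Add(503, 18)), Mul(-1, 390706)) = Add(Mul(Pow(190, -1), 521), -390706) = Add(Mul(Rational(1, 190), 521), -390706) = Add(Rational(521, 190), -390706) = Rational(-74233619, 190)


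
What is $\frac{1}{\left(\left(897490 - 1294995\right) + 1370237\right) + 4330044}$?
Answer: $\frac{1}{5302776} \approx 1.8858 \cdot 10^{-7}$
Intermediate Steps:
$\frac{1}{\left(\left(897490 - 1294995\right) + 1370237\right) + 4330044} = \frac{1}{\left(-397505 + 1370237\right) + 4330044} = \frac{1}{972732 + 4330044} = \frac{1}{5302776}$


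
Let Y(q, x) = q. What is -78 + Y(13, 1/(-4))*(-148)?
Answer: -2002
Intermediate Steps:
-78 + Y(13, 1/(-4))*(-148) = -78 + 13*(-148) = -78 - 1924 = -2002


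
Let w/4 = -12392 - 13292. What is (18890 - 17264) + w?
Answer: -101110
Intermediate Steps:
w = -102736 (w = 4*(-12392 - 13292) = 4*(-25684) = -102736)
(18890 - 17264) + w = (18890 - 17264) - 102736 = 1626 - 102736 = -101110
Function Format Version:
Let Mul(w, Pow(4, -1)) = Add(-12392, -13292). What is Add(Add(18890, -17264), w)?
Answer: -101110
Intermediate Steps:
w = -102736 (w = Mul(4, Add(-12392, -13292)) = Mul(4, -25684) = -102736)
Add(Add(18890, -17264), w) = Add(Add(18890, -17264), -102736) = Add(1626, -102736) = -101110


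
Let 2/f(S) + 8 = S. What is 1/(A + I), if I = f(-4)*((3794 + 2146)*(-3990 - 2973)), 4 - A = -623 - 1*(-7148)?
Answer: 1/6886849 ≈ 1.4520e-7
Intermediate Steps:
A = -6521 (A = 4 - (-623 - 1*(-7148)) = 4 - (-623 + 7148) = 4 - 1*6525 = 4 - 6525 = -6521)
f(S) = 2/(-8 + S)
I = 6893370 (I = (2/(-8 - 4))*((3794 + 2146)*(-3990 - 2973)) = (2/(-12))*(5940*(-6963)) = (2*(-1/12))*(-41360220) = -⅙*(-41360220) = 6893370)
1/(A + I) = 1/(-6521 + 6893370) = 1/6886849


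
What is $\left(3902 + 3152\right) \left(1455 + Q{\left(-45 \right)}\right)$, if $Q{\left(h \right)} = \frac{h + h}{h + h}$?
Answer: $10270624$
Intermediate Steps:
$Q{\left(h \right)} = 1$ ($Q{\left(h \right)} = \frac{2 h}{2 h} = 2 h \frac{1}{2 h} = 1$)
$\left(3902 + 3152\right) \left(1455 + Q{\left(-45 \right)}\right) = \left(3902 + 3152\right) \left(1455 + 1\right) = 7054 \cdot 1456 = 10270624$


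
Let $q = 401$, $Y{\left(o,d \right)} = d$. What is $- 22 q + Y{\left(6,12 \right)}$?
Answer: $-8810$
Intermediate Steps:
$- 22 q + Y{\left(6,12 \right)} = \left(-22\right) 401 + 12 = -8822 + 12 = -8810$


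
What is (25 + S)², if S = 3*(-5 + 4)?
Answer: 484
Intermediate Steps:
S = -3 (S = 3*(-1) = -3)
(25 + S)² = (25 - 3)² = 22² = 484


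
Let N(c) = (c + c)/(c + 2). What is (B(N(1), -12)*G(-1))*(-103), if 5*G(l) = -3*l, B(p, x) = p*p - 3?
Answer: 2369/15 ≈ 157.93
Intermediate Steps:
N(c) = 2*c/(2 + c) (N(c) = (2*c)/(2 + c) = 2*c/(2 + c))
B(p, x) = -3 + p² (B(p, x) = p² - 3 = -3 + p²)
G(l) = -3*l/5 (G(l) = (-3*l)/5 = -3*l/5)
(B(N(1), -12)*G(-1))*(-103) = ((-3 + (2*1/(2 + 1))²)*(-⅗*(-1)))*(-103) = ((-3 + (2*1/3)²)*(⅗))*(-103) = ((-3 + (2*1*(⅓))²)*(⅗))*(-103) = ((-3 + (⅔)²)*(⅗))*(-103) = ((-3 + 4/9)*(⅗))*(-103) = -23/9*⅗*(-103) = -23/15*(-103) = 2369/15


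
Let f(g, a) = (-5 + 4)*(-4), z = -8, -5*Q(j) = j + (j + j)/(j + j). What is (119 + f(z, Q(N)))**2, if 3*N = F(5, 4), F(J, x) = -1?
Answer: 15129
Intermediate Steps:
N = -1/3 (N = (1/3)*(-1) = -1/3 ≈ -0.33333)
Q(j) = -1/5 - j/5 (Q(j) = -(j + (j + j)/(j + j))/5 = -(j + (2*j)/((2*j)))/5 = -(j + (2*j)*(1/(2*j)))/5 = -(j + 1)/5 = -(1 + j)/5 = -1/5 - j/5)
f(g, a) = 4 (f(g, a) = -1*(-4) = 4)
(119 + f(z, Q(N)))**2 = (119 + 4)**2 = 123**2 = 15129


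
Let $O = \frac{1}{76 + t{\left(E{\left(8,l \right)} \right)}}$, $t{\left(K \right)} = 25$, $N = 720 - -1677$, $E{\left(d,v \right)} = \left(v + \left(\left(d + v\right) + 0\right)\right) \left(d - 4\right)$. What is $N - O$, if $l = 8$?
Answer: $\frac{242096}{101} \approx 2397.0$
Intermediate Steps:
$E{\left(d,v \right)} = \left(-4 + d\right) \left(d + 2 v\right)$ ($E{\left(d,v \right)} = \left(v + \left(d + v\right)\right) \left(-4 + d\right) = \left(d + 2 v\right) \left(-4 + d\right) = \left(-4 + d\right) \left(d + 2 v\right)$)
$N = 2397$ ($N = 720 + 1677 = 2397$)
$O = \frac{1}{101}$ ($O = \frac{1}{76 + 25} = \frac{1}{101} \approx 0.009901$)
$N - O = 2397 - \frac{1}{101} = \frac{242096}{101}$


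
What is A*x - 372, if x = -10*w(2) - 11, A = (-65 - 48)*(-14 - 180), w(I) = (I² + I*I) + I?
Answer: -2433714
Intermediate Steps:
w(I) = I + 2*I² (w(I) = (I² + I²) + I = 2*I² + I = I + 2*I²)
A = 21922 (A = -113*(-194) = 21922)
x = -111 (x = -20*(1 + 2*2) - 11 = -20*(1 + 4) - 11 = -20*5 - 11 = -10*10 - 11 = -100 - 11 = -111)
A*x - 372 = 21922*(-111) - 372 = -2433342 - 372 = -2433714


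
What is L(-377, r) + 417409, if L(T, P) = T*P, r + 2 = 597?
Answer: 193094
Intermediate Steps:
r = 595 (r = -2 + 597 = 595)
L(T, P) = P*T
L(-377, r) + 417409 = 595*(-377) + 417409 = -224315 + 417409 = 193094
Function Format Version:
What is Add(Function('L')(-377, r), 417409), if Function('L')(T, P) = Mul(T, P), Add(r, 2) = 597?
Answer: 193094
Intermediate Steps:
r = 595 (r = Add(-2, 597) = 595)
Function('L')(T, P) = Mul(P, T)
Add(Function('L')(-377, r), 417409) = Add(Mul(595, -377), 417409) = Add(-224315, 417409) = 193094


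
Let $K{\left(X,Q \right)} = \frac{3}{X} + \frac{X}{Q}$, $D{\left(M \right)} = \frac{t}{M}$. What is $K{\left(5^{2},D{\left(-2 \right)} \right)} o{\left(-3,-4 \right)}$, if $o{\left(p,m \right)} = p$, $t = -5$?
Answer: $- \frac{759}{25} \approx -30.36$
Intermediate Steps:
$D{\left(M \right)} = - \frac{5}{M}$
$K{\left(5^{2},D{\left(-2 \right)} \right)} o{\left(-3,-4 \right)} = \left(\frac{3}{5^{2}} + \frac{5^{2}}{\left(-5\right) \frac{1}{-2}}\right) \left(-3\right) = \left(\frac{3}{25} + \frac{25}{\left(-5\right) \left(- \frac{1}{2}\right)}\right) \left(-3\right) = \left(3 \cdot \frac{1}{25} + \frac{25}{\frac{5}{2}}\right) \left(-3\right) = \left(\frac{3}{25} + 25 \cdot \frac{2}{5}\right) \left(-3\right) = \left(\frac{3}{25} + 10\right) \left(-3\right) = \frac{253}{25} \left(-3\right) = - \frac{759}{25}$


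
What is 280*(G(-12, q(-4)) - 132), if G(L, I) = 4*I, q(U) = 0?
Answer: -36960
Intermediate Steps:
280*(G(-12, q(-4)) - 132) = 280*(4*0 - 132) = 280*(0 - 132) = 280*(-132) = -36960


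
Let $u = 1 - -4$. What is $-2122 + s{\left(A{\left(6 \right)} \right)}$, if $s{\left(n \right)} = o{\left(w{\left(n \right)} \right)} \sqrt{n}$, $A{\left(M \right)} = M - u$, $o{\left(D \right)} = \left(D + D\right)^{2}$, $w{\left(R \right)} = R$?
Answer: $-2118$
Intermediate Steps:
$u = 5$ ($u = 1 + 4 = 5$)
$o{\left(D \right)} = 4 D^{2}$ ($o{\left(D \right)} = \left(2 D\right)^{2} = 4 D^{2}$)
$A{\left(M \right)} = -5 + M$ ($A{\left(M \right)} = M - 5 = -5 + M$)
$s{\left(n \right)} = 4 n^{\frac{5}{2}}$ ($s{\left(n \right)} = 4 n^{2} \sqrt{n} = 4 n^{\frac{5}{2}}$)
$-2122 + s{\left(A{\left(6 \right)} \right)} = -2122 + 4 \left(-5 + 6\right)^{\frac{5}{2}} = -2122 + 4 \cdot 1^{\frac{5}{2}} = -2122 + 4 \cdot 1 = -2122 + 4 = -2118$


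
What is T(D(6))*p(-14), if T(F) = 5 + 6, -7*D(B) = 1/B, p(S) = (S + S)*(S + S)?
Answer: 8624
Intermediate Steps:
p(S) = 4*S² (p(S) = (2*S)*(2*S) = 4*S²)
D(B) = -1/(7*B)
T(F) = 11
T(D(6))*p(-14) = 11*(4*(-14)²) = 11*(4*196) = 11*784 = 8624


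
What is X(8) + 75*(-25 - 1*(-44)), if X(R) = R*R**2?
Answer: 1937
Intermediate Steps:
X(R) = R**3
X(8) + 75*(-25 - 1*(-44)) = 8**3 + 75*(-25 - 1*(-44)) = 512 + 75*(-25 + 44) = 512 + 75*19 = 512 + 1425 = 1937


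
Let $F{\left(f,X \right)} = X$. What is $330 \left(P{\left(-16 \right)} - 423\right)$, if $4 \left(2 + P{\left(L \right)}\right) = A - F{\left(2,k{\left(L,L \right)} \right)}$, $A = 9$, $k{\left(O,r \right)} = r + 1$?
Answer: $-138270$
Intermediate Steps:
$k{\left(O,r \right)} = 1 + r$
$P{\left(L \right)} = - \frac{L}{4}$ ($P{\left(L \right)} = -2 + \frac{9 - \left(1 + L\right)}{4} = -2 + \frac{8 - L}{4} = -2 - \left(-2 + \frac{L}{4}\right) = - \frac{L}{4}$)
$330 \left(P{\left(-16 \right)} - 423\right) = 330 \left(\left(- \frac{1}{4}\right) \left(-16\right) - 423\right) = 330 \left(4 - 423\right) = 330 \left(-419\right) = -138270$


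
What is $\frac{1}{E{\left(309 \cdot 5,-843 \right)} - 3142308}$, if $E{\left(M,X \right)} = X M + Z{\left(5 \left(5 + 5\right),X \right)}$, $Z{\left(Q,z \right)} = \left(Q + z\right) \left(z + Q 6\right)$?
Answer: $- \frac{1}{4014144} \approx -2.4912 \cdot 10^{-7}$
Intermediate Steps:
$Z{\left(Q,z \right)} = \left(Q + z\right) \left(z + 6 Q\right)$
$E{\left(M,X \right)} = 15000 + X^{2} + 350 X + M X$ ($E{\left(M,X \right)} = X M + \left(X^{2} + 6 \left(5 \left(5 + 5\right)\right)^{2} + 7 \cdot 5 \left(5 + 5\right) X\right) = M X + \left(X^{2} + 6 \left(5 \cdot 10\right)^{2} + 7 \cdot 5 \cdot 10 X\right) = M X + \left(X^{2} + 6 \cdot 50^{2} + 7 \cdot 50 X\right) = M X + \left(X^{2} + 6 \cdot 2500 + 350 X\right) = M X + \left(X^{2} + 15000 + 350 X\right) = M X + \left(15000 + X^{2} + 350 X\right) = 15000 + X^{2} + 350 X + M X$)
$\frac{1}{E{\left(309 \cdot 5,-843 \right)} - 3142308} = \frac{1}{\left(15000 + \left(-843\right)^{2} + 350 \left(-843\right) + 309 \cdot 5 \left(-843\right)\right) - 3142308} = \frac{1}{\left(15000 + 710649 - 295050 + 1545 \left(-843\right)\right) - 3142308} = \frac{1}{\left(15000 + 710649 - 295050 - 1302435\right) - 3142308} = \frac{1}{-871836 - 3142308} = \frac{1}{-4014144} = - \frac{1}{4014144}$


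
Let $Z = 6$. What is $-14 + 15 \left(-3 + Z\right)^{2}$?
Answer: $121$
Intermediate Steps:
$-14 + 15 \left(-3 + Z\right)^{2} = -14 + 15 \left(-3 + 6\right)^{2} = -14 + 15 \cdot 3^{2} = -14 + 15 \cdot 9 = -14 + 135 = 121$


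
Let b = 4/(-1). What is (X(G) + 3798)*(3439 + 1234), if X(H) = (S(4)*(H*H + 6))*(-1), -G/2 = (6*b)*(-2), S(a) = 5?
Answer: -197723976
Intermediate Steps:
b = -4 (b = 4*(-1) = -4)
G = -96 (G = -2*6*(-4)*(-2) = -(-48)*(-2) = -2*48 = -96)
X(H) = -30 - 5*H² (X(H) = (5*(H*H + 6))*(-1) = (5*(H² + 6))*(-1) = (5*(6 + H²))*(-1) = (30 + 5*H²)*(-1) = -30 - 5*H²)
(X(G) + 3798)*(3439 + 1234) = ((-30 - 5*(-96)²) + 3798)*(3439 + 1234) = ((-30 - 5*9216) + 3798)*4673 = ((-30 - 46080) + 3798)*4673 = (-46110 + 3798)*4673 = -42312*4673 = -197723976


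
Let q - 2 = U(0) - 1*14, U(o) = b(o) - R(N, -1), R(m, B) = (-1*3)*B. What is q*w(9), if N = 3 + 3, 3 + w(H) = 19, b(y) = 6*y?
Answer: -240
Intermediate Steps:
w(H) = 16 (w(H) = -3 + 19 = 16)
N = 6
R(m, B) = -3*B
U(o) = -3 + 6*o (U(o) = 6*o - (-3)*(-1) = 6*o - 1*3 = 6*o - 3 = -3 + 6*o)
q = -15 (q = 2 + ((-3 + 6*0) - 1*14) = 2 + ((-3 + 0) - 14) = 2 + (-3 - 14) = 2 - 17 = -15)
q*w(9) = -15*16 = -240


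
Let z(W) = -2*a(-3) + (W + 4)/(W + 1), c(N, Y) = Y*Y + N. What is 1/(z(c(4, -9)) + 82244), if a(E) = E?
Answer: 86/7073589 ≈ 1.2158e-5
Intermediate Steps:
c(N, Y) = N + Y**2 (c(N, Y) = Y**2 + N = N + Y**2)
z(W) = 6 + (4 + W)/(1 + W) (z(W) = -2*(-3) + (W + 4)/(W + 1) = 6 + (4 + W)/(1 + W))
1/(z(c(4, -9)) + 82244) = 1/((10 + 7*(4 + (-9)**2))/(1 + (4 + (-9)**2)) + 82244) = 1/((10 + 7*(4 + 81))/(1 + (4 + 81)) + 82244) = 1/((10 + 7*85)/(1 + 85) + 82244) = 1/((10 + 595)/86 + 82244) = 1/((1/86)*605 + 82244) = 1/(605/86 + 82244) = 1/(7073589/86) = 86/7073589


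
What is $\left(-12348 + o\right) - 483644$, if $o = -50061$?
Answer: $-546053$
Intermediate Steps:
$\left(-12348 + o\right) - 483644 = \left(-12348 - 50061\right) - 483644 = -62409 - 483644 = -546053$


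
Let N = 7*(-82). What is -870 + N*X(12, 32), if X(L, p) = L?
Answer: -7758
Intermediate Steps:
N = -574
-870 + N*X(12, 32) = -870 - 574*12 = -870 - 6888 = -7758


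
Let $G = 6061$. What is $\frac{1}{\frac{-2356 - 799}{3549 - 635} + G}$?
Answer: $\frac{2914}{17658599} \approx 0.00016502$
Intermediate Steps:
$\frac{1}{\frac{-2356 - 799}{3549 - 635} + G} = \frac{1}{\frac{-2356 - 799}{3549 - 635} + 6061} = \frac{1}{- \frac{3155}{3549 - 635} + 6061} = \frac{1}{- \frac{3155}{2914} + 6061} = \frac{1}{\frac{17658599}{2914}} = \frac{2914}{17658599}$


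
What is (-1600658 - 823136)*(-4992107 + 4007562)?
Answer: 2386334263730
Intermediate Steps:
(-1600658 - 823136)*(-4992107 + 4007562) = -2423794*(-984545) = 2386334263730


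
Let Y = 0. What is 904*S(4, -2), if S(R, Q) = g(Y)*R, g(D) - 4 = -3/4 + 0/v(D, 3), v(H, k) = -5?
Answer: 11752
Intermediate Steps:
g(D) = 13/4 (g(D) = 4 + (-3/4 + 0/(-5)) = 4 + (-3*¼ + 0*(-⅕)) = 4 + (-¾ + 0) = 4 - ¾ = 13/4)
S(R, Q) = 13*R/4
904*S(4, -2) = 904*((13/4)*4) = 904*13 = 11752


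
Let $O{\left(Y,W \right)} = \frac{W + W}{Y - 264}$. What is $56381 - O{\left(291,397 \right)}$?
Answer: $\frac{1521493}{27} \approx 56352.0$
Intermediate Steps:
$O{\left(Y,W \right)} = \frac{2 W}{-264 + Y}$
$56381 - O{\left(291,397 \right)} = 56381 - 2 \cdot 397 \frac{1}{-264 + 291} = 56381 - 2 \cdot 397 \cdot \frac{1}{27} = 56381 - \frac{794}{27} = \frac{1521493}{27}$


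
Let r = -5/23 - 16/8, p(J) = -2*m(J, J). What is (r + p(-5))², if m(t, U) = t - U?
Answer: 2601/529 ≈ 4.9168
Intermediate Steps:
p(J) = 0 (p(J) = -2*(J - J) = -2*0 = 0)
r = -51/23 (r = -5*1/23 - 16*⅛ = -5/23 - 2 = -51/23 ≈ -2.2174)
(r + p(-5))² = (-51/23 + 0)² = (-51/23)² = 2601/529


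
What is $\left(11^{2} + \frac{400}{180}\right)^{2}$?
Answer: $\frac{1229881}{81} \approx 15184.0$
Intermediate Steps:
$\left(11^{2} + \frac{400}{180}\right)^{2} = \left(121 + 400 \cdot \frac{1}{180}\right)^{2} = \left(121 + \frac{20}{9}\right)^{2} = \left(\frac{1109}{9}\right)^{2} = \frac{1229881}{81}$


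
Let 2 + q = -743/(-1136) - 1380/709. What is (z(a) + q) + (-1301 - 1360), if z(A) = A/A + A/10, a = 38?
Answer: -10710094849/4027120 ≈ -2659.5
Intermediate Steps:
z(A) = 1 + A/10 (z(A) = 1 + A*(⅒) = 1 + A/10)
q = -2651741/805424 (q = -2 + (-743/(-1136) - 1380/709) = -2 + (-743*(-1/1136) - 1380*1/709) = -2 + (743/1136 - 1380/709) = -2 - 1040893/805424 = -2651741/805424 ≈ -3.2924)
(z(a) + q) + (-1301 - 1360) = ((1 + (⅒)*38) - 2651741/805424) + (-1301 - 1360) = ((1 + 19/5) - 2651741/805424) - 2661 = (24/5 - 2651741/805424) - 2661 = 6071471/4027120 - 2661 = -10710094849/4027120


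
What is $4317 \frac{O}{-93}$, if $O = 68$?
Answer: $- \frac{97852}{31} \approx -3156.5$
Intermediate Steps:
$4317 \frac{O}{-93} = 4317 \frac{68}{-93} = 4317 \cdot 68 \left(- \frac{1}{93}\right) = 4317 \left(- \frac{68}{93}\right) = - \frac{97852}{31}$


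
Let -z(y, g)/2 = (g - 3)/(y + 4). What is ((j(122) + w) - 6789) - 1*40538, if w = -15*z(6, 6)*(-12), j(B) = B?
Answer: -47313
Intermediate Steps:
z(y, g) = -2*(-3 + g)/(4 + y) (z(y, g) = -2*(g - 3)/(y + 4) = -2*(-3 + g)/(4 + y))
w = -108 (w = -30*(3 - 1*6)/(4 + 6)*(-12) = -30*(3 - 6)/10*(-12) = -30*(-3)/10*(-12) = -15*(-⅗)*(-12) = 9*(-12) = -108)
((j(122) + w) - 6789) - 1*40538 = ((122 - 108) - 6789) - 1*40538 = (14 - 6789) - 40538 = -6775 - 40538 = -47313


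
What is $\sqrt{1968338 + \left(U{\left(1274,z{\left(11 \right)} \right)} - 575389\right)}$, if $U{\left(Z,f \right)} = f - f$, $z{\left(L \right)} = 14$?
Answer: $\sqrt{1392949} \approx 1180.2$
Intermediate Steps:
$U{\left(Z,f \right)} = 0$
$\sqrt{1968338 + \left(U{\left(1274,z{\left(11 \right)} \right)} - 575389\right)} = \sqrt{1968338 + \left(0 - 575389\right)} = \sqrt{1968338 - 575389} = \sqrt{1392949}$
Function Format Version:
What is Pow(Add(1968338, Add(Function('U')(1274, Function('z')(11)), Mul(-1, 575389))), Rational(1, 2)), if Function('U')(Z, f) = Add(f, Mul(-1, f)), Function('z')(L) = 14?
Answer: Pow(1392949, Rational(1, 2)) ≈ 1180.2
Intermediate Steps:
Function('U')(Z, f) = 0
Pow(Add(1968338, Add(Function('U')(1274, Function('z')(11)), Mul(-1, 575389))), Rational(1, 2)) = Pow(Add(1968338, Add(0, Mul(-1, 575389))), Rational(1, 2)) = Pow(Add(1968338, Add(0, -575389)), Rational(1, 2)) = Pow(Add(1968338, -575389), Rational(1, 2)) = Pow(1392949, Rational(1, 2))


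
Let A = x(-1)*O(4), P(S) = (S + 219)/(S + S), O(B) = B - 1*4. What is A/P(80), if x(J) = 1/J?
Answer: 0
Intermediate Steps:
O(B) = -4 + B (O(B) = B - 4 = -4 + B)
x(J) = 1/J
P(S) = (219 + S)/(2*S) (P(S) = (219 + S)/((2*S)) = (219 + S)*(1/(2*S)) = (219 + S)/(2*S))
A = 0 (A = (-4 + 4)/(-1) = -1*0 = 0)
A/P(80) = 0/(((½)*(219 + 80)/80)) = 0/(((½)*(1/80)*299)) = 0/(299/160) = 0*(160/299) = 0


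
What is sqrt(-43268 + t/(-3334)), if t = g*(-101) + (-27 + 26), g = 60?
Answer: I*sqrt(480927669634)/3334 ≈ 208.01*I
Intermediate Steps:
t = -6061 (t = 60*(-101) + (-27 + 26) = -6060 - 1 = -6061)
sqrt(-43268 + t/(-3334)) = sqrt(-43268 - 6061/(-3334)) = sqrt(-43268 - 6061*(-1/3334)) = sqrt(-43268 + 6061/3334) = sqrt(-144249451/3334) = I*sqrt(480927669634)/3334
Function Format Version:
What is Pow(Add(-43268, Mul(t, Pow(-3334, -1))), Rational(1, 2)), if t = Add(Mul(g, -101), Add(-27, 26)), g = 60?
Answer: Mul(Rational(1, 3334), I, Pow(480927669634, Rational(1, 2))) ≈ Mul(208.01, I)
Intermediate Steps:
t = -6061 (t = Add(Mul(60, -101), Add(-27, 26)) = Add(-6060, -1) = -6061)
Pow(Add(-43268, Mul(t, Pow(-3334, -1))), Rational(1, 2)) = Pow(Add(-43268, Mul(-6061, Pow(-3334, -1))), Rational(1, 2)) = Pow(Add(-43268, Mul(-6061, Rational(-1, 3334))), Rational(1, 2)) = Pow(Add(-43268, Rational(6061, 3334)), Rational(1, 2)) = Pow(Rational(-144249451, 3334), Rational(1, 2)) = Mul(Rational(1, 3334), I, Pow(480927669634, Rational(1, 2)))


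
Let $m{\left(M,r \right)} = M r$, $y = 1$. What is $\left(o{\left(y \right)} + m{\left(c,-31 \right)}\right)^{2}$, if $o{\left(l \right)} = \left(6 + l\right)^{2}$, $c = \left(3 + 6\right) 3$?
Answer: $620944$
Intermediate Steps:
$c = 27$ ($c = 9 \cdot 3 = 27$)
$\left(o{\left(y \right)} + m{\left(c,-31 \right)}\right)^{2} = \left(\left(6 + 1\right)^{2} + 27 \left(-31\right)\right)^{2} = \left(7^{2} - 837\right)^{2} = \left(49 - 837\right)^{2} = \left(-788\right)^{2} = 620944$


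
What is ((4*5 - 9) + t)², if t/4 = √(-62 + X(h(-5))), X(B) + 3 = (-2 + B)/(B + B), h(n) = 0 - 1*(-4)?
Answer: -915 + 44*I*√259 ≈ -915.0 + 708.11*I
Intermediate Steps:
h(n) = 4 (h(n) = 0 + 4 = 4)
X(B) = -3 + (-2 + B)/(2*B) (X(B) = -3 + (-2 + B)/(B + B) = -3 + (-2 + B)/((2*B)) = -3 + (-2 + B)*(1/(2*B)) = -3 + (-2 + B)/(2*B))
t = 2*I*√259 (t = 4*√(-62 + (-5/2 - 1/4)) = 4*√(-62 + (-5/2 - 1*¼)) = 4*√(-62 + (-5/2 - ¼)) = 4*√(-62 - 11/4) = 4*√(-259/4) = 4*(I*√259/2) = 2*I*√259 ≈ 32.187*I)
((4*5 - 9) + t)² = ((4*5 - 9) + 2*I*√259)² = ((20 - 9) + 2*I*√259)² = (11 + 2*I*√259)²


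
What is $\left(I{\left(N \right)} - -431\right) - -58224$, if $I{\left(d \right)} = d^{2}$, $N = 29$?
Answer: $59496$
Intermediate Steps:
$\left(I{\left(N \right)} - -431\right) - -58224 = \left(29^{2} - -431\right) - -58224 = \left(841 + 431\right) + 58224 = 1272 + 58224 = 59496$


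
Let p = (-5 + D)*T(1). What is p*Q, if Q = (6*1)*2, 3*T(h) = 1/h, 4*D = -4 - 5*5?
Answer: -49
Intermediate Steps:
D = -29/4 (D = (-4 - 5*5)/4 = (-4 - 25)/4 = (¼)*(-29) = -29/4 ≈ -7.2500)
T(h) = 1/(3*h) (T(h) = (1/h)/3 = 1/(3*h))
Q = 12 (Q = 6*2 = 12)
p = -49/12 (p = (-5 - 29/4)*((⅓)/1) = -49/12 ≈ -4.0833)
p*Q = -49/12*12 = -49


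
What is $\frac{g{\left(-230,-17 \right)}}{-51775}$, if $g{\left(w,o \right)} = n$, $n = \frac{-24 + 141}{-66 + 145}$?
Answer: $- \frac{117}{4090225} \approx -2.8605 \cdot 10^{-5}$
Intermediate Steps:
$n = \frac{117}{79} \approx 1.481$
$g{\left(w,o \right)} = \frac{117}{79}$
$\frac{g{\left(-230,-17 \right)}}{-51775} = \frac{117}{79 \left(-51775\right)} = \frac{117}{79} \left(- \frac{1}{51775}\right) = - \frac{117}{4090225}$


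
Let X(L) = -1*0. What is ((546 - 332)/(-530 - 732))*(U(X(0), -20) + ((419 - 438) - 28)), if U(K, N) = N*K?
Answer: 5029/631 ≈ 7.9699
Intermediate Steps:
X(L) = 0
U(K, N) = K*N
((546 - 332)/(-530 - 732))*(U(X(0), -20) + ((419 - 438) - 28)) = ((546 - 332)/(-530 - 732))*(0*(-20) + ((419 - 438) - 28)) = (214/(-1262))*(0 + (-19 - 28)) = (214*(-1/1262))*(0 - 47) = -107/631*(-47) = 5029/631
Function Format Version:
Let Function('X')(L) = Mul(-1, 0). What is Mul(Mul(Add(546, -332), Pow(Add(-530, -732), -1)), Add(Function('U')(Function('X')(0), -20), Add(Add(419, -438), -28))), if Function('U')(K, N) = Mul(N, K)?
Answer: Rational(5029, 631) ≈ 7.9699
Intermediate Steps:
Function('X')(L) = 0
Function('U')(K, N) = Mul(K, N)
Mul(Mul(Add(546, -332), Pow(Add(-530, -732), -1)), Add(Function('U')(Function('X')(0), -20), Add(Add(419, -438), -28))) = Mul(Mul(Add(546, -332), Pow(Add(-530, -732), -1)), Add(Mul(0, -20), Add(Add(419, -438), -28))) = Mul(Mul(214, Pow(-1262, -1)), Add(0, Add(-19, -28))) = Mul(Mul(214, Rational(-1, 1262)), Add(0, -47)) = Mul(Rational(-107, 631), -47) = Rational(5029, 631)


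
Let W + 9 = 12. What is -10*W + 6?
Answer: -24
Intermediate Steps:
W = 3 (W = -9 + 12 = 3)
-10*W + 6 = -10*3 + 6 = -30 + 6 = -24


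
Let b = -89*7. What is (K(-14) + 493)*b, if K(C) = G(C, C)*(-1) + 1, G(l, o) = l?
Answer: -316484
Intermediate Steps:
b = -623
K(C) = 1 - C (K(C) = C*(-1) + 1 = -C + 1 = 1 - C)
(K(-14) + 493)*b = ((1 - 1*(-14)) + 493)*(-623) = ((1 + 14) + 493)*(-623) = (15 + 493)*(-623) = 508*(-623) = -316484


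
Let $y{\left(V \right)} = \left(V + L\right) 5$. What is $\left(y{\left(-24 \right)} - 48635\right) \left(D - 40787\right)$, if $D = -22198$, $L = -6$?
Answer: $3072723225$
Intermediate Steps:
$y{\left(V \right)} = -30 + 5 V$ ($y{\left(V \right)} = \left(V - 6\right) 5 = \left(-6 + V\right) 5 = -30 + 5 V$)
$\left(y{\left(-24 \right)} - 48635\right) \left(D - 40787\right) = \left(\left(-30 + 5 \left(-24\right)\right) - 48635\right) \left(-22198 - 40787\right) = \left(\left(-30 - 120\right) - 48635\right) \left(-62985\right) = \left(-150 - 48635\right) \left(-62985\right) = \left(-48785\right) \left(-62985\right) = 3072723225$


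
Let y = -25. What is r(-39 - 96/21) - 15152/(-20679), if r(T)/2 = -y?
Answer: 1049102/20679 ≈ 50.733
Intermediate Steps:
r(T) = 50 (r(T) = 2*(-1*(-25)) = 2*25 = 50)
r(-39 - 96/21) - 15152/(-20679) = 50 - 15152/(-20679) = 50 - 15152*(-1)/20679 = 50 - 1*(-15152/20679) = 50 + 15152/20679 = 1049102/20679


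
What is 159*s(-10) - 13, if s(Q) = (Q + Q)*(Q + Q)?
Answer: 63587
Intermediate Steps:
s(Q) = 4*Q**2 (s(Q) = (2*Q)*(2*Q) = 4*Q**2)
159*s(-10) - 13 = 159*(4*(-10)**2) - 13 = 159*(4*100) - 13 = 159*400 - 13 = 63600 - 13 = 63587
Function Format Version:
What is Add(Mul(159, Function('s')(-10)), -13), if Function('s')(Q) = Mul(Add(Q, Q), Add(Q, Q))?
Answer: 63587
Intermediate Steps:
Function('s')(Q) = Mul(4, Pow(Q, 2)) (Function('s')(Q) = Mul(Mul(2, Q), Mul(2, Q)) = Mul(4, Pow(Q, 2)))
Add(Mul(159, Function('s')(-10)), -13) = Add(Mul(159, Mul(4, Pow(-10, 2))), -13) = Add(Mul(159, Mul(4, 100)), -13) = Add(Mul(159, 400), -13) = Add(63600, -13) = 63587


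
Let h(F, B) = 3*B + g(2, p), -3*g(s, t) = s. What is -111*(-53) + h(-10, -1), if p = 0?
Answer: 17638/3 ≈ 5879.3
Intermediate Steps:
g(s, t) = -s/3
h(F, B) = -2/3 + 3*B (h(F, B) = 3*B - 1/3*2 = 3*B - 2/3 = -2/3 + 3*B)
-111*(-53) + h(-10, -1) = -111*(-53) + (-2/3 + 3*(-1)) = 5883 + (-2/3 - 3) = 5883 - 11/3 = 17638/3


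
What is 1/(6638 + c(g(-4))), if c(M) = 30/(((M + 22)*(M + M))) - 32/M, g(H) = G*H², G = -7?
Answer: 672/4460929 ≈ 0.00015064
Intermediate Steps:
g(H) = -7*H²
c(M) = -32/M + 15/(M*(22 + M)) (c(M) = 30/(((22 + M)*(2*M))) - 32/M = 30/((2*M*(22 + M))) - 32/M = 30*(1/(2*M*(22 + M))) - 32/M = 15/(M*(22 + M)) - 32/M = -32/M + 15/(M*(22 + M)))
1/(6638 + c(g(-4))) = 1/(6638 + (-689 - (-224)*(-4)²)/(((-7*(-4)²))*(22 - 7*(-4)²))) = 1/(6638 + (-689 - (-224)*16)/(((-7*16))*(22 - 7*16))) = 1/(6638 + (-689 - 32*(-112))/((-112)*(22 - 112))) = 1/(6638 - 1/112*(-689 + 3584)/(-90)) = 1/(6638 - 1/112*(-1/90)*2895) = 1/(6638 + 193/672) = 1/(4460929/672) = 672/4460929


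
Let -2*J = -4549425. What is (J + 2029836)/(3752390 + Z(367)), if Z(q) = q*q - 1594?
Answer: 8609097/7770970 ≈ 1.1079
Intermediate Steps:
J = 4549425/2 (J = -1/2*(-4549425) = 4549425/2 ≈ 2.2747e+6)
Z(q) = -1594 + q**2 (Z(q) = q**2 - 1594 = -1594 + q**2)
(J + 2029836)/(3752390 + Z(367)) = (4549425/2 + 2029836)/(3752390 + (-1594 + 367**2)) = 8609097/(2*(3752390 + (-1594 + 134689))) = 8609097/(2*(3752390 + 133095)) = (8609097/2)/3885485 = (8609097/2)*(1/3885485) = 8609097/7770970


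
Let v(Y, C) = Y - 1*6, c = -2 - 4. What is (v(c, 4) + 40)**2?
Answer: 784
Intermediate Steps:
c = -6
v(Y, C) = -6 + Y (v(Y, C) = Y - 6 = -6 + Y)
(v(c, 4) + 40)**2 = ((-6 - 6) + 40)**2 = (-12 + 40)**2 = 28**2 = 784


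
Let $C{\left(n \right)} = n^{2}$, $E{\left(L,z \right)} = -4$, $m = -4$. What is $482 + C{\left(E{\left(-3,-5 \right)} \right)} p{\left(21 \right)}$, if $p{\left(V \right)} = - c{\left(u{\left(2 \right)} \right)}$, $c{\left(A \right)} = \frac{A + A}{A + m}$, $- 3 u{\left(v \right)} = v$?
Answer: $\frac{3342}{7} \approx 477.43$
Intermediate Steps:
$u{\left(v \right)} = - \frac{v}{3}$
$c{\left(A \right)} = \frac{2 A}{-4 + A}$ ($c{\left(A \right)} = \frac{A + A}{A - 4} = \frac{2 A}{-4 + A}$)
$p{\left(V \right)} = - \frac{2}{7}$ ($p{\left(V \right)} = - \frac{2 \left(\left(- \frac{1}{3}\right) 2\right)}{-4 - \frac{2}{3}} = - \frac{2 \left(-2\right)}{3 \left(-4 - \frac{2}{3}\right)} = - \frac{2 \left(-2\right)}{3 \left(- \frac{14}{3}\right)} = - \frac{2 \left(-2\right) \left(-3\right)}{3 \cdot 14} = \left(-1\right) \frac{2}{7} = - \frac{2}{7}$)
$482 + C{\left(E{\left(-3,-5 \right)} \right)} p{\left(21 \right)} = 482 + \left(-4\right)^{2} \left(- \frac{2}{7}\right) = 482 + 16 \left(- \frac{2}{7}\right) = 482 - \frac{32}{7} = \frac{3342}{7}$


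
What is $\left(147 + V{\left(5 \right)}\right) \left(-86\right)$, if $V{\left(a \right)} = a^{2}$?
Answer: $-14792$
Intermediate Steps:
$\left(147 + V{\left(5 \right)}\right) \left(-86\right) = \left(147 + 5^{2}\right) \left(-86\right) = \left(147 + 25\right) \left(-86\right) = 172 \left(-86\right) = -14792$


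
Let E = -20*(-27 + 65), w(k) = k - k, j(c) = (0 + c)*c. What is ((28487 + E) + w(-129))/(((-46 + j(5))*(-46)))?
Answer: 3961/138 ≈ 28.703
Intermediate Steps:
j(c) = c² (j(c) = c*c = c²)
w(k) = 0
E = -760 (E = -20*38 = -760)
((28487 + E) + w(-129))/(((-46 + j(5))*(-46))) = ((28487 - 760) + 0)/(((-46 + 5²)*(-46))) = (27727 + 0)/(((-46 + 25)*(-46))) = 27727/((-21*(-46))) = 27727/966 = 27727*(1/966) = 3961/138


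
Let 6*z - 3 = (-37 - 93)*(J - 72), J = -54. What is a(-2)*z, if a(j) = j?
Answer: -5461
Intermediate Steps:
z = 5461/2 (z = 1/2 + ((-37 - 93)*(-54 - 72))/6 = 1/2 + (-130*(-126))/6 = 1/2 + (1/6)*16380 = 1/2 + 2730 = 5461/2 ≈ 2730.5)
a(-2)*z = -2*5461/2 = -5461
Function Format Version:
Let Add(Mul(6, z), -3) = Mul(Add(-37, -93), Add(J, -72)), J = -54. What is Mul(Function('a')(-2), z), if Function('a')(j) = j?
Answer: -5461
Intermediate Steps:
z = Rational(5461, 2) (z = Add(Rational(1, 2), Mul(Rational(1, 6), Mul(Add(-37, -93), Add(-54, -72)))) = Add(Rational(1, 2), Mul(Rational(1, 6), Mul(-130, -126))) = Add(Rational(1, 2), Mul(Rational(1, 6), 16380)) = Add(Rational(1, 2), 2730) = Rational(5461, 2) ≈ 2730.5)
Mul(Function('a')(-2), z) = Mul(-2, Rational(5461, 2)) = -5461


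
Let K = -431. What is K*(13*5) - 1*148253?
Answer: -176268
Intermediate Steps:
K*(13*5) - 1*148253 = -5603*5 - 1*148253 = -431*65 - 148253 = -28015 - 148253 = -176268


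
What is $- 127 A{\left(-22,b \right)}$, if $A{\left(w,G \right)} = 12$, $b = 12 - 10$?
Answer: $-1524$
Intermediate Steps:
$b = 2$ ($b = 12 - 10 = 2$)
$- 127 A{\left(-22,b \right)} = \left(-127\right) 12 = -1524$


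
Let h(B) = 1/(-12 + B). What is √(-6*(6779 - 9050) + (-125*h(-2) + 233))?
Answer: √2718114/14 ≈ 117.76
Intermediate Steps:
√(-6*(6779 - 9050) + (-125*h(-2) + 233)) = √(-6*(6779 - 9050) + (-125/(-12 - 2) + 233)) = √(-6*(-2271) + (-125/(-14) + 233)) = √(13626 + (-125*(-1/14) + 233)) = √(13626 + (125/14 + 233)) = √(13626 + 3387/14) = √(194151/14) = √2718114/14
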